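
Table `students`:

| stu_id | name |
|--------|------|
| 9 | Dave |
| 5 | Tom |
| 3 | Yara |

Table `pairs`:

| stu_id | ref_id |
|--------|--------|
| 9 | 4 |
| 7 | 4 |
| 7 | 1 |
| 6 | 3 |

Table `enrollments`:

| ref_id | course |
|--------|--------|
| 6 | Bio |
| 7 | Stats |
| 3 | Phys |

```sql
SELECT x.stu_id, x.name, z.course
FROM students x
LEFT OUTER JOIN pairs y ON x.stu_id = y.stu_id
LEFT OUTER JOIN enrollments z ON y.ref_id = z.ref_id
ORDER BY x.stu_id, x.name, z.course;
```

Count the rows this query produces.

3

Evaluate left to right. First `students x LEFT JOIN pairs y` on stu_id: 3 row(s).
Then LEFT JOIN `enrollments z` on ref_id: each of those 3 rows is kept; rows whose y.ref_id has no match in z get NULL for z's columns.
Result: 3 row(s).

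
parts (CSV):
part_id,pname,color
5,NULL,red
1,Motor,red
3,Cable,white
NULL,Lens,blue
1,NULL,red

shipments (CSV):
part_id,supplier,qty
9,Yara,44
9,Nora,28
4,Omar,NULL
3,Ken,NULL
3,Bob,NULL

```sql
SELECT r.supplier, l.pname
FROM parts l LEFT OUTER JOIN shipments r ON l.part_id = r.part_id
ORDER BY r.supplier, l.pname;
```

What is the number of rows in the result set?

LEFT JOIN keeps every row from `parts`; unmatched rows get NULL for `shipments`'s columns.
Matching on l.part_id = r.part_id. A NULL in a compared column never satisfies the condition.
Matched pairs: 2; unmatched l rows kept: 4.
Total: 2 matched + 4 padded = 6 rows.

6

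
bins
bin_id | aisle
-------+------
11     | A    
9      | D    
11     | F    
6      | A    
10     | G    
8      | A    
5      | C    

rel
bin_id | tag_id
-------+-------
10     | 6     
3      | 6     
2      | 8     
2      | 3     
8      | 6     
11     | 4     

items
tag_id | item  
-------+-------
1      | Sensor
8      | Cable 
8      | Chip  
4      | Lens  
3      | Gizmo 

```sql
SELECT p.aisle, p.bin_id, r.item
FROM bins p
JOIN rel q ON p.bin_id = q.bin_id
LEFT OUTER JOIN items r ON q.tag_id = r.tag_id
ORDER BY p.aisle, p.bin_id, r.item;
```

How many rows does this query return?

Joins associate left-to-right: bins INNER JOIN rel on bin_id gives 4 intermediate row(s).
Then LEFT JOIN `items r` on tag_id: each of those 4 rows is kept; rows whose q.tag_id has no match in r get NULL for r's columns.
Result: 4 row(s).

4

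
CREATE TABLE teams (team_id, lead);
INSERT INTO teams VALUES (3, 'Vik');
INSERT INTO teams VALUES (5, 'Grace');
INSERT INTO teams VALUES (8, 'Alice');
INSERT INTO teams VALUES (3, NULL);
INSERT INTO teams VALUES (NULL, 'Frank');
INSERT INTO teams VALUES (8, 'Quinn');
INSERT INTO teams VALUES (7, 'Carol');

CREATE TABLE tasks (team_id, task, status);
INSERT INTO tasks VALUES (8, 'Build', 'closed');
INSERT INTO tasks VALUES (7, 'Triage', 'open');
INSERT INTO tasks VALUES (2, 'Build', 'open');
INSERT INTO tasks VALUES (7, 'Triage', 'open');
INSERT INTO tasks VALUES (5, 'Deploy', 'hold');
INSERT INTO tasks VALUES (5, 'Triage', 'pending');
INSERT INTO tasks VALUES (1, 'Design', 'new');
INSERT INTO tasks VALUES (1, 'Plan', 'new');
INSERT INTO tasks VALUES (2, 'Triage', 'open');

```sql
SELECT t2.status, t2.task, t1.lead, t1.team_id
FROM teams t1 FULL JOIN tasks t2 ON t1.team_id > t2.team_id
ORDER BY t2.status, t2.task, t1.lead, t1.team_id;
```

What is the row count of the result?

36

FULL OUTER JOIN keeps every row from both sides; unmatched rows get NULL for the other side's columns.
Matching on t1.team_id > t2.team_id. A NULL in a compared column never satisfies the condition.
- team_id=3: 4 matching t2 row(s), so 4 row(s) emitted.
- team_id=5: 4 matching t2 row(s), so 4 row(s) emitted.
- team_id=8: 8 matching t2 row(s), so 8 row(s) emitted.
- team_id=3: 4 matching t2 row(s), so 4 row(s) emitted.
- team_id=NULL: no t2 row matches, row kept with t2 columns NULL.
- team_id=8: 8 matching t2 row(s), so 8 row(s) emitted.
- team_id=7: 6 matching t2 row(s), so 6 row(s) emitted.
- 1 t2 row(s) had no t1 match → kept, t1 columns NULL.
Total: 34 matched + 2 padded = 36 rows.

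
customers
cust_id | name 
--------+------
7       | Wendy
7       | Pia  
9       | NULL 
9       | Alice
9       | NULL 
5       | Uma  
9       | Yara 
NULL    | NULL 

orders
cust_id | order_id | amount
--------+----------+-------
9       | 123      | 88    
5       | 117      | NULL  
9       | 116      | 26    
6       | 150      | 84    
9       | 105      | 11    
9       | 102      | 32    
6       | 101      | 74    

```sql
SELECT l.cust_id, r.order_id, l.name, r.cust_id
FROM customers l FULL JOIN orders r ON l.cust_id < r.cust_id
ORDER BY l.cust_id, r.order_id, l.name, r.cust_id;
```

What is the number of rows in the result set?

20

FULL OUTER JOIN keeps every row from both sides; unmatched rows get NULL for the other side's columns.
Matching on l.cust_id < r.cust_id. A NULL in a compared column never satisfies the condition.
- cust_id=7: 4 matching r row(s), so 4 row(s) emitted.
- cust_id=7: 4 matching r row(s), so 4 row(s) emitted.
- cust_id=9: no r row matches, row kept with r columns NULL.
- cust_id=9: no r row matches, row kept with r columns NULL.
- cust_id=9: no r row matches, row kept with r columns NULL.
- cust_id=5: 6 matching r row(s), so 6 row(s) emitted.
- cust_id=9: no r row matches, row kept with r columns NULL.
- cust_id=NULL: no r row matches, row kept with r columns NULL.
- 1 r row(s) had no l match → kept, l columns NULL.
Total: 14 matched + 6 padded = 20 rows.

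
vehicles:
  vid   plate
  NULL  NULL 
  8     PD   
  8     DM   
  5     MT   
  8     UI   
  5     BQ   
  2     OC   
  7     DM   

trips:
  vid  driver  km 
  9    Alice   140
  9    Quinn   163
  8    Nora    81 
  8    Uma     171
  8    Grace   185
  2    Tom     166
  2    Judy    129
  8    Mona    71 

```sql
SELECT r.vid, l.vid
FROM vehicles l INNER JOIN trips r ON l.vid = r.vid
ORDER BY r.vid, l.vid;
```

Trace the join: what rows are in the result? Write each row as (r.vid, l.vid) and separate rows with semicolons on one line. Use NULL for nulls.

(2, 2); (2, 2); (8, 8); (8, 8); (8, 8); (8, 8); (8, 8); (8, 8); (8, 8); (8, 8); (8, 8); (8, 8); (8, 8); (8, 8)

INNER JOIN keeps only pairs where the ON condition holds.
Matching on l.vid = r.vid. A NULL in a compared column never satisfies the condition.
Matched pairs: 14.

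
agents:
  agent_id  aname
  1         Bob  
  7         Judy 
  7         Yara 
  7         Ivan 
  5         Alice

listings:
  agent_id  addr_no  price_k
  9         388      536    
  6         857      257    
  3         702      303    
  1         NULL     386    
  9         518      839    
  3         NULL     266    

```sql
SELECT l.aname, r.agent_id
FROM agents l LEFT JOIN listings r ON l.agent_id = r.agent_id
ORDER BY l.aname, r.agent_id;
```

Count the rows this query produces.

LEFT JOIN keeps every row from `agents`; unmatched rows get NULL for `listings`'s columns.
Matching on l.agent_id = r.agent_id.
- l[0] agent_id=1 → 1 match(es) in r → 1 row(s).
- l[1] agent_id=7 → no match; kept with NULLs on the r side.
- l[2] agent_id=7 → no match; kept with NULLs on the r side.
- l[3] agent_id=7 → no match; kept with NULLs on the r side.
- l[4] agent_id=5 → no match; kept with NULLs on the r side.
Total: 1 matched + 4 padded = 5 rows.

5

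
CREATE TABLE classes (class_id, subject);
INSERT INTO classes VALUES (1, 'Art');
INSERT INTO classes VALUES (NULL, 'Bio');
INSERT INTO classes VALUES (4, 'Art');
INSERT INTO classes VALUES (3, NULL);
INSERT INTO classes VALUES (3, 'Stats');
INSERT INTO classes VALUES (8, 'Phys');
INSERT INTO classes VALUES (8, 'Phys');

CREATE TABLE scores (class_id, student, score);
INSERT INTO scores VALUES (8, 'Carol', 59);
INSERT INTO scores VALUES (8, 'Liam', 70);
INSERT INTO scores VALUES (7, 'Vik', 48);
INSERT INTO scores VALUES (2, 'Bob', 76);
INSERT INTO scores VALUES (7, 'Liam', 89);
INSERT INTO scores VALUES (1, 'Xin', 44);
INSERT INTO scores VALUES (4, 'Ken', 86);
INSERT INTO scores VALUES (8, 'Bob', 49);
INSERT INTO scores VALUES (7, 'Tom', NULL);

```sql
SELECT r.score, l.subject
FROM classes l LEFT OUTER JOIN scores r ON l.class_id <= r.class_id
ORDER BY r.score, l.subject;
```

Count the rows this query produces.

LEFT JOIN keeps every row from `classes`; unmatched rows get NULL for `scores`'s columns.
Matching on l.class_id <= r.class_id. A NULL in a compared column never satisfies the condition.
- class_id=1: 9 matching r row(s), so 9 row(s) emitted.
- class_id=NULL: no r row matches, row kept with r columns NULL.
- class_id=4: 7 matching r row(s), so 7 row(s) emitted.
- class_id=3: 7 matching r row(s), so 7 row(s) emitted.
- class_id=3: 7 matching r row(s), so 7 row(s) emitted.
- class_id=8: 3 matching r row(s), so 3 row(s) emitted.
- class_id=8: 3 matching r row(s), so 3 row(s) emitted.
Total: 36 matched + 1 padded = 37 rows.

37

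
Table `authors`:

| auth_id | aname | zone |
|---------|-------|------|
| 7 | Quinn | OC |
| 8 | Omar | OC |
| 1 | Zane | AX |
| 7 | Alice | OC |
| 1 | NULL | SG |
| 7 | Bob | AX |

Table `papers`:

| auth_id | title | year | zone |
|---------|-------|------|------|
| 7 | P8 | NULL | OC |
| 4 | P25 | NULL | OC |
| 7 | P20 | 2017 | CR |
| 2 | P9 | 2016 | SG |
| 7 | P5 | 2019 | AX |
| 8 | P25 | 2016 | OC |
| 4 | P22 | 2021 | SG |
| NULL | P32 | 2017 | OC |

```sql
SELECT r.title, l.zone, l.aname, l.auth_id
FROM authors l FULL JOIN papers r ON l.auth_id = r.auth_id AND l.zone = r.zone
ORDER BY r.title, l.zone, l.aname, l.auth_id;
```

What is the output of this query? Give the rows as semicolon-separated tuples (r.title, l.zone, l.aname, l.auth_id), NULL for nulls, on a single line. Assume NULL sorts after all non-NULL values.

(P20, NULL, NULL, NULL); (P22, NULL, NULL, NULL); (P25, OC, Omar, 8); (P25, NULL, NULL, NULL); (P32, NULL, NULL, NULL); (P5, AX, Bob, 7); (P8, OC, Alice, 7); (P8, OC, Quinn, 7); (P9, NULL, NULL, NULL); (NULL, AX, Zane, 1); (NULL, SG, NULL, 1)

FULL OUTER JOIN keeps every row from both sides; unmatched rows get NULL for the other side's columns.
Matching on l.auth_id = r.auth_id AND l.zone = r.zone. A NULL in a compared column never satisfies the condition.
- l row (auth_id=7, zone=OC): matches 1 r row(s) → 1 output row(s).
- l row (auth_id=8, zone=OC): matches 1 r row(s) → 1 output row(s).
- l row (auth_id=1, zone=AX): no match → kept, r columns NULL.
- l row (auth_id=7, zone=OC): matches 1 r row(s) → 1 output row(s).
- l row (auth_id=1, zone=SG): no match → kept, r columns NULL.
- l row (auth_id=7, zone=AX): matches 1 r row(s) → 1 output row(s).
- plus 5 unmatched r row(s), each kept with NULL l columns.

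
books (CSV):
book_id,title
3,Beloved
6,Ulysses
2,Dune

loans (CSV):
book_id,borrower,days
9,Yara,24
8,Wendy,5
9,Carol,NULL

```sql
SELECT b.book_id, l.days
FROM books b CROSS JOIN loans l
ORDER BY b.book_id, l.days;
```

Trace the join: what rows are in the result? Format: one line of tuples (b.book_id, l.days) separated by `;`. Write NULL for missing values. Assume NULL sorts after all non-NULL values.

CROSS JOIN pairs every row of `books` with every row of `loans`: 3 × 3 = 9 rows.
After projecting and ordering:
b.book_id | l.days
2 | 5
2 | 24
2 | NULL
3 | 5
3 | 24
3 | NULL
6 | 5
6 | 24
6 | NULL

(2, 5); (2, 24); (2, NULL); (3, 5); (3, 24); (3, NULL); (6, 5); (6, 24); (6, NULL)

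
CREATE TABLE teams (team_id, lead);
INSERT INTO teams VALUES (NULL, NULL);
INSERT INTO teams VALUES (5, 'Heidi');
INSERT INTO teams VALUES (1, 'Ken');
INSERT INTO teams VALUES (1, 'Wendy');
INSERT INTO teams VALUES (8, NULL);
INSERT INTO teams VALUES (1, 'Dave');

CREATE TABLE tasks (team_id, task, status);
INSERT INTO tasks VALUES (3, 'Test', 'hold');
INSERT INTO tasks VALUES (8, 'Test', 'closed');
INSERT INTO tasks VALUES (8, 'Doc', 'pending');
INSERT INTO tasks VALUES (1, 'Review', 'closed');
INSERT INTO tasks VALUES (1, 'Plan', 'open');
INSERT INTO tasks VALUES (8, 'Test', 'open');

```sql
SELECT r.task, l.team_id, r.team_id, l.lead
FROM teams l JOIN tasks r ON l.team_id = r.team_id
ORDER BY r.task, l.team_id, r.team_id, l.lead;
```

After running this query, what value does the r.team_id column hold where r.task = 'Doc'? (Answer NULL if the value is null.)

8

INNER JOIN keeps only pairs where the ON condition holds.
Matching on l.team_id = r.team_id. A NULL in a compared column never satisfies the condition.
- l (team_id=NULL) has no partner → excluded.
- l (team_id=5) has no partner → excluded.
- l (team_id=1) pairs with 2 row(s) of r.
- l (team_id=1) pairs with 2 row(s) of r.
- l (team_id=8) pairs with 3 row(s) of r.
- l (team_id=1) pairs with 2 row(s) of r.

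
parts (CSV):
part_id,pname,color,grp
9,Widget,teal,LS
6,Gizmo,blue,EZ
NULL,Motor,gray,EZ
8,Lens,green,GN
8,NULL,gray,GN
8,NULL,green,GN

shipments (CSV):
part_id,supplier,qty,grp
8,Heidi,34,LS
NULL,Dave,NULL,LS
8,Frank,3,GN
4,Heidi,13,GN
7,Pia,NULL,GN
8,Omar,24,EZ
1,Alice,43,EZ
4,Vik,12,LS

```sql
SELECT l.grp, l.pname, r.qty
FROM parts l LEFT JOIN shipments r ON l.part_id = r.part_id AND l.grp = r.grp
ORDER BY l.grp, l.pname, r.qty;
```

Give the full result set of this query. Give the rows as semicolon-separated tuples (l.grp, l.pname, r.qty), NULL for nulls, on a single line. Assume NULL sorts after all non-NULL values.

(EZ, Gizmo, NULL); (EZ, Motor, NULL); (GN, Lens, 3); (GN, NULL, 3); (GN, NULL, 3); (LS, Widget, NULL)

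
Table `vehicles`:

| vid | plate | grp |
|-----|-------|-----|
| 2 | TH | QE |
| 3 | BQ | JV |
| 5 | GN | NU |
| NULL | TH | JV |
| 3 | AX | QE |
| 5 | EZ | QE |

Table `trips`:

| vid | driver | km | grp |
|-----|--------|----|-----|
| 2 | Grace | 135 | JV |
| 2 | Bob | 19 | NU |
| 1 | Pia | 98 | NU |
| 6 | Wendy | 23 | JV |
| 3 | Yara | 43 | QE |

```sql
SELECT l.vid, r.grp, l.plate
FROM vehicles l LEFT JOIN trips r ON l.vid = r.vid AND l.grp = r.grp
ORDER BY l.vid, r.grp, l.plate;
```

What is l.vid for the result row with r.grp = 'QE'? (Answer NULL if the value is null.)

LEFT JOIN keeps every row from `vehicles`; unmatched rows get NULL for `trips`'s columns.
Matching on l.vid = r.vid AND l.grp = r.grp. A NULL in a compared column never satisfies the condition.
Matched pairs: 1; unmatched l rows kept: 5.

3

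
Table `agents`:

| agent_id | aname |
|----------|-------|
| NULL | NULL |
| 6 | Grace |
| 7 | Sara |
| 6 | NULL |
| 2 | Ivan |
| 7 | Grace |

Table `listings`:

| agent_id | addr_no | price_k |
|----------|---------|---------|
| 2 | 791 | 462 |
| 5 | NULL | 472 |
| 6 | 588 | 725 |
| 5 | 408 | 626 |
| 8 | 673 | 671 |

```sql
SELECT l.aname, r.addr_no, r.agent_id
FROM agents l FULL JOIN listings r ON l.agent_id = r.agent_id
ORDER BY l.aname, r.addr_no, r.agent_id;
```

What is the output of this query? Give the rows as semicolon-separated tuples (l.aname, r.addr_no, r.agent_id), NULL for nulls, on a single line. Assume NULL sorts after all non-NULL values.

(Grace, 588, 6); (Grace, NULL, NULL); (Ivan, 791, 2); (Sara, NULL, NULL); (NULL, 408, 5); (NULL, 588, 6); (NULL, 673, 8); (NULL, NULL, 5); (NULL, NULL, NULL)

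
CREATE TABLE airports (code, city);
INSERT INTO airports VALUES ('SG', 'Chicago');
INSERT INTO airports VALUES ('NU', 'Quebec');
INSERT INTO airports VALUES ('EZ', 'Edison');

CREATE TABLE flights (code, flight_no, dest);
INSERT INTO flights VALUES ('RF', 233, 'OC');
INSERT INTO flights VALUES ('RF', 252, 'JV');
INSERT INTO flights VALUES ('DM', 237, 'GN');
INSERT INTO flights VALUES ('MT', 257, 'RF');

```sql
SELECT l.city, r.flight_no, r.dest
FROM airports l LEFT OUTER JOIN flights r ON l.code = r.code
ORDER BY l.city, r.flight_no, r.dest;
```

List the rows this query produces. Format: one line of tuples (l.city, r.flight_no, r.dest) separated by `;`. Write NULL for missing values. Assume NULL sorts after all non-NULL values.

(Chicago, NULL, NULL); (Edison, NULL, NULL); (Quebec, NULL, NULL)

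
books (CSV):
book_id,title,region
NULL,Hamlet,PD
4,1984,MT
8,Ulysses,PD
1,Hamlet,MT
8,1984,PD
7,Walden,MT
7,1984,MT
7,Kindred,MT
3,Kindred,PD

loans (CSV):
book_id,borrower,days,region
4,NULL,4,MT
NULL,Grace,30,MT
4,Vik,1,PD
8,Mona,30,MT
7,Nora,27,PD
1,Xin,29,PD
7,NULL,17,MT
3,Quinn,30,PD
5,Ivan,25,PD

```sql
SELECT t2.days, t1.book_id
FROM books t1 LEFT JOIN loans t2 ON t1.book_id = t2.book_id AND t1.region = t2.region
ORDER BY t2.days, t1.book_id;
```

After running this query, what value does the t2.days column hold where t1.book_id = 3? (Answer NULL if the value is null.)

30

LEFT JOIN keeps every row from `books`; unmatched rows get NULL for `loans`'s columns.
Matching on t1.book_id = t2.book_id AND t1.region = t2.region. A NULL in a compared column never satisfies the condition.
- book_id=NULL, region=PD: no t2 row matches, row kept with t2 columns NULL.
- book_id=4, region=MT: 1 matching t2 row(s), so 1 row(s) emitted.
- book_id=8, region=PD: no t2 row matches, row kept with t2 columns NULL.
- book_id=1, region=MT: no t2 row matches, row kept with t2 columns NULL.
- book_id=8, region=PD: no t2 row matches, row kept with t2 columns NULL.
- book_id=7, region=MT: 1 matching t2 row(s), so 1 row(s) emitted.
- book_id=7, region=MT: 1 matching t2 row(s), so 1 row(s) emitted.
- book_id=7, region=MT: 1 matching t2 row(s), so 1 row(s) emitted.
- book_id=3, region=PD: 1 matching t2 row(s), so 1 row(s) emitted.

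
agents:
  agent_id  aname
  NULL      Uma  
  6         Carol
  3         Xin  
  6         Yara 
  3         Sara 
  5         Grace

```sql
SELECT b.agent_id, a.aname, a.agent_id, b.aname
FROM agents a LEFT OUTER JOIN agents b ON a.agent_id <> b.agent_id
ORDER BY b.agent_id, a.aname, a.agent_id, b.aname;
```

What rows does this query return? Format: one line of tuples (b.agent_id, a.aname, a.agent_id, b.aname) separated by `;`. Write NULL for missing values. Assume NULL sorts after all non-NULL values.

(3, Carol, 6, Sara); (3, Carol, 6, Xin); (3, Grace, 5, Sara); (3, Grace, 5, Xin); (3, Yara, 6, Sara); (3, Yara, 6, Xin); (5, Carol, 6, Grace); (5, Sara, 3, Grace); (5, Xin, 3, Grace); (5, Yara, 6, Grace); (6, Grace, 5, Carol); (6, Grace, 5, Yara); (6, Sara, 3, Carol); (6, Sara, 3, Yara); (6, Xin, 3, Carol); (6, Xin, 3, Yara); (NULL, Uma, NULL, NULL)

LEFT JOIN keeps every row from `agents a`; unmatched rows get NULL for `agents b`'s columns.
Matching on a.agent_id <> b.agent_id. A NULL in a compared column never satisfies the condition.
- a row (agent_id=NULL): no match → kept, b columns NULL.
- a row (agent_id=6): matches 3 b row(s) → 3 output row(s).
- a row (agent_id=3): matches 3 b row(s) → 3 output row(s).
- a row (agent_id=6): matches 3 b row(s) → 3 output row(s).
- a row (agent_id=3): matches 3 b row(s) → 3 output row(s).
- a row (agent_id=5): matches 4 b row(s) → 4 output row(s).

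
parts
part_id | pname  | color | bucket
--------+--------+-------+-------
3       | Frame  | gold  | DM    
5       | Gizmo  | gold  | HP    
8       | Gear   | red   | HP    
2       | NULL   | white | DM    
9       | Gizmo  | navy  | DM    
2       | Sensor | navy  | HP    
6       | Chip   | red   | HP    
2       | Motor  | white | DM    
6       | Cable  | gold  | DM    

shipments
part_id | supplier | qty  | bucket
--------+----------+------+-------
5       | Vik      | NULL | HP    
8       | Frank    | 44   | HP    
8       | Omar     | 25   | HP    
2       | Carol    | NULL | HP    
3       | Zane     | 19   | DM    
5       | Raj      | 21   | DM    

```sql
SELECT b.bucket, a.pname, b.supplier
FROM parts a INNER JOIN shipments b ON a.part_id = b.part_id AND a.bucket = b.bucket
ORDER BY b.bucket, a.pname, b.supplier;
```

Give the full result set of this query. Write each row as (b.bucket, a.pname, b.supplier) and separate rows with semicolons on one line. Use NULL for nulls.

(DM, Frame, Zane); (HP, Gear, Frank); (HP, Gear, Omar); (HP, Gizmo, Vik); (HP, Sensor, Carol)

INNER JOIN keeps only pairs where the ON condition holds.
Matching on a.part_id = b.part_id AND a.bucket = b.bucket.
- a row (part_id=3, bucket=DM): matches 1 b row(s) → 1 output row(s).
- a row (part_id=5, bucket=HP): matches 1 b row(s) → 1 output row(s).
- a row (part_id=8, bucket=HP): matches 2 b row(s) → 2 output row(s).
- a row (part_id=2, bucket=DM): no match → dropped.
- a row (part_id=9, bucket=DM): no match → dropped.
- a row (part_id=2, bucket=HP): matches 1 b row(s) → 1 output row(s).
- a row (part_id=6, bucket=HP): no match → dropped.
- a row (part_id=2, bucket=DM): no match → dropped.
- a row (part_id=6, bucket=DM): no match → dropped.
After projecting and ordering:
b.bucket | a.pname | b.supplier
DM | Frame | Zane
HP | Gear | Frank
HP | Gear | Omar
HP | Gizmo | Vik
HP | Sensor | Carol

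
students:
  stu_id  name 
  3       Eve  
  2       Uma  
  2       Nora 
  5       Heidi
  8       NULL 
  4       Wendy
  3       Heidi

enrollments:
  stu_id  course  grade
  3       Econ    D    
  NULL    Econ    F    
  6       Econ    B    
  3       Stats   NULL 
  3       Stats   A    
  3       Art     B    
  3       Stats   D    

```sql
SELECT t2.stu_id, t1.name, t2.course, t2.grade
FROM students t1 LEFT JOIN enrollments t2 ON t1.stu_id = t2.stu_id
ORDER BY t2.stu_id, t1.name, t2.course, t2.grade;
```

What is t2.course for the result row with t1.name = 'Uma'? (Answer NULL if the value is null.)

NULL

LEFT JOIN keeps every row from `students`; unmatched rows get NULL for `enrollments`'s columns.
Matching on t1.stu_id = t2.stu_id. A NULL in a compared column never satisfies the condition.
- t1[0] stu_id=3 → 5 match(es) in t2 → 5 row(s).
- t1[1] stu_id=2 → no match; kept with NULLs on the t2 side.
- t1[2] stu_id=2 → no match; kept with NULLs on the t2 side.
- t1[3] stu_id=5 → no match; kept with NULLs on the t2 side.
- t1[4] stu_id=8 → no match; kept with NULLs on the t2 side.
- t1[5] stu_id=4 → no match; kept with NULLs on the t2 side.
- t1[6] stu_id=3 → 5 match(es) in t2 → 5 row(s).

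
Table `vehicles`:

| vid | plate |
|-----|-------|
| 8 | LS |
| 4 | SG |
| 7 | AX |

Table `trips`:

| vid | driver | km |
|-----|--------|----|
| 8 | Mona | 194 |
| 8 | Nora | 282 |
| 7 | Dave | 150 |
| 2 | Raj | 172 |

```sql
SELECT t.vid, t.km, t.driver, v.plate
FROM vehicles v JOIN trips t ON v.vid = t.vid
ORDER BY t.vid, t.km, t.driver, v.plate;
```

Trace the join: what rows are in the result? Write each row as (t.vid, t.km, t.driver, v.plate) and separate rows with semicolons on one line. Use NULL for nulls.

INNER JOIN keeps only pairs where the ON condition holds.
Matching on v.vid = t.vid.
Matched pairs: 3.

(7, 150, Dave, AX); (8, 194, Mona, LS); (8, 282, Nora, LS)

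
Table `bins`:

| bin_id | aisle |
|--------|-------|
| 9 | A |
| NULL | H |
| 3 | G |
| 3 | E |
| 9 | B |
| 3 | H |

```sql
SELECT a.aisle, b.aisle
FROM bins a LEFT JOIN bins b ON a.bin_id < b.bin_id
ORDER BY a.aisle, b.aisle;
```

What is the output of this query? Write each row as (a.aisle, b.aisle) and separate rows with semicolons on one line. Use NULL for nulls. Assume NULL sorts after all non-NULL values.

LEFT JOIN keeps every row from `bins a`; unmatched rows get NULL for `bins b`'s columns.
Matching on a.bin_id < b.bin_id. A NULL in a compared column never satisfies the condition.
- a (bin_id=9) has no partner → padded with NULL.
- a (bin_id=NULL) has no partner → padded with NULL.
- a (bin_id=3) pairs with 2 row(s) of b.
- a (bin_id=3) pairs with 2 row(s) of b.
- a (bin_id=9) has no partner → padded with NULL.
- a (bin_id=3) pairs with 2 row(s) of b.
After projecting and ordering:
a.aisle | b.aisle
A | NULL
B | NULL
E | A
E | B
G | A
G | B
H | A
H | B
H | NULL

(A, NULL); (B, NULL); (E, A); (E, B); (G, A); (G, B); (H, A); (H, B); (H, NULL)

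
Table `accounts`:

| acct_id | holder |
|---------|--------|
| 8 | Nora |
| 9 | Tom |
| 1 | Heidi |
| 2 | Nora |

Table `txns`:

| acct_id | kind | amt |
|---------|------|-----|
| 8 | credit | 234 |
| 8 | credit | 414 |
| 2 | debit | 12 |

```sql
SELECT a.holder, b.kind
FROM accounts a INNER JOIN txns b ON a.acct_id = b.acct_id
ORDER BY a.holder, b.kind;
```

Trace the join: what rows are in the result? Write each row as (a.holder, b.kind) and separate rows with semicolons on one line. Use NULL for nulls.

INNER JOIN keeps only pairs where the ON condition holds.
Matching on a.acct_id = b.acct_id.
- acct_id=8: 2 matching b row(s), so 2 row(s) emitted.
- acct_id=9: no matching b row, dropped.
- acct_id=1: no matching b row, dropped.
- acct_id=2: 1 matching b row(s), so 1 row(s) emitted.
After projecting and ordering:
a.holder | b.kind
Nora | credit
Nora | credit
Nora | debit

(Nora, credit); (Nora, credit); (Nora, debit)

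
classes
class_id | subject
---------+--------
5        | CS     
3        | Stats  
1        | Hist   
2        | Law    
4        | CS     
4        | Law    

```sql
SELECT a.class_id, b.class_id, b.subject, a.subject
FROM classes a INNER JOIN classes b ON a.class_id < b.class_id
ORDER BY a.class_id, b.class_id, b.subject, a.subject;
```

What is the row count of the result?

INNER JOIN keeps only pairs where the ON condition holds.
Matching on a.class_id < b.class_id.
- a row (class_id=5): no match → dropped.
- a row (class_id=3): matches 3 b row(s) → 3 output row(s).
- a row (class_id=1): matches 5 b row(s) → 5 output row(s).
- a row (class_id=2): matches 4 b row(s) → 4 output row(s).
- a row (class_id=4): matches 1 b row(s) → 1 output row(s).
- a row (class_id=4): matches 1 b row(s) → 1 output row(s).
Total: 14 rows.

14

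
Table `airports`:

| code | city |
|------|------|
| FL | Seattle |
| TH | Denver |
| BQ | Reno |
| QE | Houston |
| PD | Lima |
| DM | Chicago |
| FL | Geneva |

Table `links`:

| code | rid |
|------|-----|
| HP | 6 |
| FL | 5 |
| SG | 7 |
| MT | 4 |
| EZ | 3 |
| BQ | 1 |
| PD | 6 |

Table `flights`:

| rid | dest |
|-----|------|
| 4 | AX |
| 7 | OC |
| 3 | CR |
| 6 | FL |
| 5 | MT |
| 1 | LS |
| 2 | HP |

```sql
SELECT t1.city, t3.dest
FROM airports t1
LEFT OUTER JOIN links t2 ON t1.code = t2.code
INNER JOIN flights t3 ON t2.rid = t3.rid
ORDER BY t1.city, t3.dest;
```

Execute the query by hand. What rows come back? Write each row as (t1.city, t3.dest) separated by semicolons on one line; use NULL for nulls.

(Geneva, MT); (Lima, FL); (Reno, LS); (Seattle, MT)

Step 1 — t1 LEFT JOIN t2 on code → 7 row(s).
Then INNER JOIN `flights t3` on rid: keep only rows whose t2.rid appears in t3.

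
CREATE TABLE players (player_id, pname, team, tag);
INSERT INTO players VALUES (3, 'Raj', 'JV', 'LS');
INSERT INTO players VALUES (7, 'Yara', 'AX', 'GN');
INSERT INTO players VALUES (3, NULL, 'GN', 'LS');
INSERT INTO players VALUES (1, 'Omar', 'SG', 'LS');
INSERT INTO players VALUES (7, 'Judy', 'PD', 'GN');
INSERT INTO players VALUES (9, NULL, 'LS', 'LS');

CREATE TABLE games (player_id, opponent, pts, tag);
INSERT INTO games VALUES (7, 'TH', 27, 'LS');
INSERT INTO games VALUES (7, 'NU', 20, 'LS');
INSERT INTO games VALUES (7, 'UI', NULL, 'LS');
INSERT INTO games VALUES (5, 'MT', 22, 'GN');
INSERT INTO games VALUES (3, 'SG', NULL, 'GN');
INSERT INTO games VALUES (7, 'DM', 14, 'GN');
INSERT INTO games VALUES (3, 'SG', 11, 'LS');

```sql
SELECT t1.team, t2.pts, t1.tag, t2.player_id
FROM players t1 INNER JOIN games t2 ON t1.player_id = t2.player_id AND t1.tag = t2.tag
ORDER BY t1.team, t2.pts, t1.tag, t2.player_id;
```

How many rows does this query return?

INNER JOIN keeps only pairs where the ON condition holds.
Matching on t1.player_id = t2.player_id AND t1.tag = t2.tag.
Matched pairs: 4.
Total: 4 rows.

4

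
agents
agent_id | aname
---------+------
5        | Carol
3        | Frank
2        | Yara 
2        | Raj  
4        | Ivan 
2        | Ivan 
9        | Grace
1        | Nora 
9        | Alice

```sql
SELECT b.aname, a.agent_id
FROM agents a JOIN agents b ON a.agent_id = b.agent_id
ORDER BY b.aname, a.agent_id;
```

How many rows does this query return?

17

INNER JOIN keeps only pairs where the ON condition holds.
Matching on a.agent_id = b.agent_id.
Matched pairs: 17.
Total: 17 rows.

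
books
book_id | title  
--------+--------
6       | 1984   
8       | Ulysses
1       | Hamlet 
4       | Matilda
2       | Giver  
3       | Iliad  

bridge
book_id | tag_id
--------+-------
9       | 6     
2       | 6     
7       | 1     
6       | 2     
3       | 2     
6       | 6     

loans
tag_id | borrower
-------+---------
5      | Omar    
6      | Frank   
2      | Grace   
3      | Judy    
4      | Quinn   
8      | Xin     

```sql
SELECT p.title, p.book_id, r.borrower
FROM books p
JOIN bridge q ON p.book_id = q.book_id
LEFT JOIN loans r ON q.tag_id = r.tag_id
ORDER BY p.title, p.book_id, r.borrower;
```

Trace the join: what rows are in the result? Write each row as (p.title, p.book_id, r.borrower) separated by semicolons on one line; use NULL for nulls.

Step 1 — p INNER JOIN q on book_id → 4 row(s).
Then LEFT JOIN `loans r` on tag_id: each of those 4 rows is kept; rows whose q.tag_id has no match in r get NULL for r's columns.

(1984, 6, Frank); (1984, 6, Grace); (Giver, 2, Frank); (Iliad, 3, Grace)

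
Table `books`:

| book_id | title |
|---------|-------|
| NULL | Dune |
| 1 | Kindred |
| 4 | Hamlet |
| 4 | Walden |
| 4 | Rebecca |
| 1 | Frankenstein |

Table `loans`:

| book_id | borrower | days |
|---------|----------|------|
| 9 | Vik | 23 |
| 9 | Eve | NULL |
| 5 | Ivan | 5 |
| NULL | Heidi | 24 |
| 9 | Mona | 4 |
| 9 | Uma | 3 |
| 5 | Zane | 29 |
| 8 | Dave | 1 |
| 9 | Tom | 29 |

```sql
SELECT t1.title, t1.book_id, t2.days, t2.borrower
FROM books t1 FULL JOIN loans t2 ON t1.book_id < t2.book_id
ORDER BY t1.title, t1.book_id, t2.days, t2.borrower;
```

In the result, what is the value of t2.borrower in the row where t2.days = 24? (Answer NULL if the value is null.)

Heidi

FULL OUTER JOIN keeps every row from both sides; unmatched rows get NULL for the other side's columns.
Matching on t1.book_id < t2.book_id. A NULL in a compared column never satisfies the condition.
- t1 (book_id=NULL) has no partner → padded with NULL.
- t1 (book_id=1) pairs with 8 row(s) of t2.
- t1 (book_id=4) pairs with 8 row(s) of t2.
- t1 (book_id=4) pairs with 8 row(s) of t2.
- t1 (book_id=4) pairs with 8 row(s) of t2.
- t1 (book_id=1) pairs with 8 row(s) of t2.
- plus 1 unmatched t2 row(s), each kept with NULL t1 columns.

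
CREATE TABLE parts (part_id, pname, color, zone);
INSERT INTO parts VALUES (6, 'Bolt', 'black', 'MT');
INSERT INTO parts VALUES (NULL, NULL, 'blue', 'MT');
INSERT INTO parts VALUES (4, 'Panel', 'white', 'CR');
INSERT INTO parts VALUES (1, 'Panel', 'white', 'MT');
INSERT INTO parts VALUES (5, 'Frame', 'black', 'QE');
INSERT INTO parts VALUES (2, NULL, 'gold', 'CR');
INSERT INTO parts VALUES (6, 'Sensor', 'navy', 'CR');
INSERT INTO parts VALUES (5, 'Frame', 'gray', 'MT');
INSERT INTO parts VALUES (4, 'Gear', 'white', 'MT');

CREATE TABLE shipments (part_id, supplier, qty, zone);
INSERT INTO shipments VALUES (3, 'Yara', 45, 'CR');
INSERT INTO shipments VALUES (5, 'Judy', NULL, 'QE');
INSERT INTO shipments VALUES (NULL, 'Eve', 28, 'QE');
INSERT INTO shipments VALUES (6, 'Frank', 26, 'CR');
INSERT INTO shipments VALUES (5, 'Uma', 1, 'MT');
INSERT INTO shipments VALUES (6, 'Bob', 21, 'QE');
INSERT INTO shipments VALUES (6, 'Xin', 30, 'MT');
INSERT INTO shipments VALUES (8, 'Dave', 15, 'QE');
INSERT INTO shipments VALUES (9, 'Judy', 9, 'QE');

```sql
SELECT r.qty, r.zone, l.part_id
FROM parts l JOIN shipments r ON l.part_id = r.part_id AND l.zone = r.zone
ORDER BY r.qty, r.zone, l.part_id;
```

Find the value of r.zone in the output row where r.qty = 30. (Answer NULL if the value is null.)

INNER JOIN keeps only pairs where the ON condition holds.
Matching on l.part_id = r.part_id AND l.zone = r.zone. A NULL in a compared column never satisfies the condition.
- part_id=6, zone=MT: 1 matching r row(s), so 1 row(s) emitted.
- part_id=NULL, zone=MT: no matching r row, dropped.
- part_id=4, zone=CR: no matching r row, dropped.
- part_id=1, zone=MT: no matching r row, dropped.
- part_id=5, zone=QE: 1 matching r row(s), so 1 row(s) emitted.
- part_id=2, zone=CR: no matching r row, dropped.
- part_id=6, zone=CR: 1 matching r row(s), so 1 row(s) emitted.
- part_id=5, zone=MT: 1 matching r row(s), so 1 row(s) emitted.
- part_id=4, zone=MT: no matching r row, dropped.

MT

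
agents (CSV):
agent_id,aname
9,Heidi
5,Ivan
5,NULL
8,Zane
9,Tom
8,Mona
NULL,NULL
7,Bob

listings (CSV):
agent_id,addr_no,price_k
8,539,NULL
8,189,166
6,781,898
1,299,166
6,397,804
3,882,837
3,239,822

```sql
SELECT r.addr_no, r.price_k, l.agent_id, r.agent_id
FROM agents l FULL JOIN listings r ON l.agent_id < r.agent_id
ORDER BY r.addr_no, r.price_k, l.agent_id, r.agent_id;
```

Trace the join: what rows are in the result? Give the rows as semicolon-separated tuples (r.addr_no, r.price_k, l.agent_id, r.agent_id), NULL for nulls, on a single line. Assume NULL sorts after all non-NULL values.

(189, 166, 5, 8); (189, 166, 5, 8); (189, 166, 7, 8); (239, 822, NULL, 3); (299, 166, NULL, 1); (397, 804, 5, 6); (397, 804, 5, 6); (539, NULL, 5, 8); (539, NULL, 5, 8); (539, NULL, 7, 8); (781, 898, 5, 6); (781, 898, 5, 6); (882, 837, NULL, 3); (NULL, NULL, 8, NULL); (NULL, NULL, 8, NULL); (NULL, NULL, 9, NULL); (NULL, NULL, 9, NULL); (NULL, NULL, NULL, NULL)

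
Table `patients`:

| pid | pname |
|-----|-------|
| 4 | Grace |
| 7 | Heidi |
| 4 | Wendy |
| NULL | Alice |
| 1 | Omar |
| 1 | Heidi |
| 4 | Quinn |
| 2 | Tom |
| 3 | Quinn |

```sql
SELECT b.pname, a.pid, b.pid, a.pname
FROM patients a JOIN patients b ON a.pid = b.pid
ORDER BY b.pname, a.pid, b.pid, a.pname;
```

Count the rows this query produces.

INNER JOIN keeps only pairs where the ON condition holds.
Matching on a.pid = b.pid. A NULL in a compared column never satisfies the condition.
- a row (pid=4): matches 3 b row(s) → 3 output row(s).
- a row (pid=7): matches 1 b row(s) → 1 output row(s).
- a row (pid=4): matches 3 b row(s) → 3 output row(s).
- a row (pid=NULL): no match → dropped.
- a row (pid=1): matches 2 b row(s) → 2 output row(s).
- a row (pid=1): matches 2 b row(s) → 2 output row(s).
- a row (pid=4): matches 3 b row(s) → 3 output row(s).
- a row (pid=2): matches 1 b row(s) → 1 output row(s).
- a row (pid=3): matches 1 b row(s) → 1 output row(s).
Total: 16 rows.

16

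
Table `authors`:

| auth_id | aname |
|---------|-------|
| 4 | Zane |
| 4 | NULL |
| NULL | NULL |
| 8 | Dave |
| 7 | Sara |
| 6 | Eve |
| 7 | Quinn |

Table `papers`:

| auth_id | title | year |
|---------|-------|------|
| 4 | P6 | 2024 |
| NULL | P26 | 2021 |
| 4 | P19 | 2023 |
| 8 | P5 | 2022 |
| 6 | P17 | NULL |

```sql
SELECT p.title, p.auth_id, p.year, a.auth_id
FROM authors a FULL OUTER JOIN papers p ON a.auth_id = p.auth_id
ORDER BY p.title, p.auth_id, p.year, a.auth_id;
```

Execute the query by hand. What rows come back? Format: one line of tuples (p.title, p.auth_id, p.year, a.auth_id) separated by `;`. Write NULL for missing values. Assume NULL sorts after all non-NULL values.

FULL OUTER JOIN keeps every row from both sides; unmatched rows get NULL for the other side's columns.
Matching on a.auth_id = p.auth_id. A NULL in a compared column never satisfies the condition.
Matched pairs: 6; unmatched a rows kept: 3; unmatched p rows kept: 1.

(P17, 6, NULL, 6); (P19, 4, 2023, 4); (P19, 4, 2023, 4); (P26, NULL, 2021, NULL); (P5, 8, 2022, 8); (P6, 4, 2024, 4); (P6, 4, 2024, 4); (NULL, NULL, NULL, 7); (NULL, NULL, NULL, 7); (NULL, NULL, NULL, NULL)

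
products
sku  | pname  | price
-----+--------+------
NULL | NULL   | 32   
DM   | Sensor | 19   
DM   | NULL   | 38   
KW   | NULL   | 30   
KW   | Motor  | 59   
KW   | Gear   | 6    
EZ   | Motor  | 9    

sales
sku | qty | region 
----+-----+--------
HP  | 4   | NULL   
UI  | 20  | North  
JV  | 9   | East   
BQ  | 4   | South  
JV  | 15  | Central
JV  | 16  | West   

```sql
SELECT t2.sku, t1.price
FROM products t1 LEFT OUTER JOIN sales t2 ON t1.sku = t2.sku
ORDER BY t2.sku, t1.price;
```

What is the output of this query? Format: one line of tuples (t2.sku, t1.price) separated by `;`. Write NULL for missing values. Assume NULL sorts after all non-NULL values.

LEFT JOIN keeps every row from `products`; unmatched rows get NULL for `sales`'s columns.
Matching on t1.sku = t2.sku. A NULL in a compared column never satisfies the condition.
- t1 row (sku=NULL): no match → kept, t2 columns NULL.
- t1 row (sku=DM): no match → kept, t2 columns NULL.
- t1 row (sku=DM): no match → kept, t2 columns NULL.
- t1 row (sku=KW): no match → kept, t2 columns NULL.
- t1 row (sku=KW): no match → kept, t2 columns NULL.
- t1 row (sku=KW): no match → kept, t2 columns NULL.
- t1 row (sku=EZ): no match → kept, t2 columns NULL.
After projecting and ordering:
t2.sku | t1.price
NULL | 6
NULL | 9
NULL | 19
NULL | 30
NULL | 32
NULL | 38
NULL | 59

(NULL, 6); (NULL, 9); (NULL, 19); (NULL, 30); (NULL, 32); (NULL, 38); (NULL, 59)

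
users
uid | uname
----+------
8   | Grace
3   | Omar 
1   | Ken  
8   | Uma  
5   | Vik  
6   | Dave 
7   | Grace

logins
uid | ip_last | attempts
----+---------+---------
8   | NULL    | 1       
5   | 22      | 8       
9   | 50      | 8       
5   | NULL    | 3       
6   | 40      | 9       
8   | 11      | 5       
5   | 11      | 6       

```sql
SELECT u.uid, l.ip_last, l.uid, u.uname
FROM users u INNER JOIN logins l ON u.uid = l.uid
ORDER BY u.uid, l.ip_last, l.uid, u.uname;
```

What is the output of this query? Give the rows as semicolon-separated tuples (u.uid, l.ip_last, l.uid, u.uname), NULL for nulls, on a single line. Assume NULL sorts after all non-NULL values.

INNER JOIN keeps only pairs where the ON condition holds.
Matching on u.uid = l.uid.
- u[0] uid=8 → 2 match(es) in l → 2 row(s).
- u[1] uid=3 → no match; dropped.
- u[2] uid=1 → no match; dropped.
- u[3] uid=8 → 2 match(es) in l → 2 row(s).
- u[4] uid=5 → 3 match(es) in l → 3 row(s).
- u[5] uid=6 → 1 match(es) in l → 1 row(s).
- u[6] uid=7 → no match; dropped.
After projecting and ordering:
u.uid | l.ip_last | l.uid | u.uname
5 | 11 | 5 | Vik
5 | 22 | 5 | Vik
5 | NULL | 5 | Vik
6 | 40 | 6 | Dave
8 | 11 | 8 | Grace
8 | 11 | 8 | Uma
8 | NULL | 8 | Grace
8 | NULL | 8 | Uma

(5, 11, 5, Vik); (5, 22, 5, Vik); (5, NULL, 5, Vik); (6, 40, 6, Dave); (8, 11, 8, Grace); (8, 11, 8, Uma); (8, NULL, 8, Grace); (8, NULL, 8, Uma)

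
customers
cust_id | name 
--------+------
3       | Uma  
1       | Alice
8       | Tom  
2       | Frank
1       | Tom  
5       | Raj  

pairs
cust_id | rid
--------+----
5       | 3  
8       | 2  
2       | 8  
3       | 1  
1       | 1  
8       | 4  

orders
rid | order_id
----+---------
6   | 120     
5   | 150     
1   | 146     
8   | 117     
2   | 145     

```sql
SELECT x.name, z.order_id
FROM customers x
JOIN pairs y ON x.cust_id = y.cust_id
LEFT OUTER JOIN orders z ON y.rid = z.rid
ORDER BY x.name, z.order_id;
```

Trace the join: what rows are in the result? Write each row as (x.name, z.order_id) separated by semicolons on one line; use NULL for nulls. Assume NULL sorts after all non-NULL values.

Joins associate left-to-right: customers INNER JOIN pairs on cust_id gives 7 intermediate row(s).
Then LEFT JOIN `orders z` on rid: each of those 7 rows is kept; rows whose y.rid has no match in z get NULL for z's columns.

(Alice, 146); (Frank, 117); (Raj, NULL); (Tom, 145); (Tom, 146); (Tom, NULL); (Uma, 146)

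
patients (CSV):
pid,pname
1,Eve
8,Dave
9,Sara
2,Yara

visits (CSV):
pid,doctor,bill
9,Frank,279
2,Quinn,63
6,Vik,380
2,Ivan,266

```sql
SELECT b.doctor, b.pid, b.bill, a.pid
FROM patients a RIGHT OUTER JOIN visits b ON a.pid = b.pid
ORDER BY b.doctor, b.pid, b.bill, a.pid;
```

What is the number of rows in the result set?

4

RIGHT JOIN keeps every row from `visits`; unmatched rows get NULL for `patients`'s columns.
Matching on a.pid = b.pid.
- pid=1: no matching b row.
- pid=8: no matching b row.
- pid=9: 1 matching b row(s), so 1 row(s) emitted.
- pid=2: 2 matching b row(s), so 2 row(s) emitted.
- 1 b row(s) had no a match → kept, a columns NULL.
Total: 3 matched + 1 padded = 4 rows.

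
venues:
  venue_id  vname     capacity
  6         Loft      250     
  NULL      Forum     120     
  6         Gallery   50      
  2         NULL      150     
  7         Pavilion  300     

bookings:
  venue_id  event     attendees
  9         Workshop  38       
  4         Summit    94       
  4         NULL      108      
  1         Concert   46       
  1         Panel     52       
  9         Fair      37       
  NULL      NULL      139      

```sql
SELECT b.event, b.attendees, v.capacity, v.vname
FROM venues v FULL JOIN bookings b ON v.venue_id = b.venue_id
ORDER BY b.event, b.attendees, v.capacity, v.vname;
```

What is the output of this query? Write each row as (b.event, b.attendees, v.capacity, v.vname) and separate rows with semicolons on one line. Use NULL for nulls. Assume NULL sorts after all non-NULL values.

(Concert, 46, NULL, NULL); (Fair, 37, NULL, NULL); (Panel, 52, NULL, NULL); (Summit, 94, NULL, NULL); (Workshop, 38, NULL, NULL); (NULL, 108, NULL, NULL); (NULL, 139, NULL, NULL); (NULL, NULL, 50, Gallery); (NULL, NULL, 120, Forum); (NULL, NULL, 150, NULL); (NULL, NULL, 250, Loft); (NULL, NULL, 300, Pavilion)

FULL OUTER JOIN keeps every row from both sides; unmatched rows get NULL for the other side's columns.
Matching on v.venue_id = b.venue_id. A NULL in a compared column never satisfies the condition.
- v row (venue_id=6): no match → kept, b columns NULL.
- v row (venue_id=NULL): no match → kept, b columns NULL.
- v row (venue_id=6): no match → kept, b columns NULL.
- v row (venue_id=2): no match → kept, b columns NULL.
- v row (venue_id=7): no match → kept, b columns NULL.
- plus 7 unmatched b row(s), each kept with NULL v columns.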